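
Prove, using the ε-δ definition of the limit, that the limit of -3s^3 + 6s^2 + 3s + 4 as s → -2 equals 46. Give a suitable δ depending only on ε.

Fix ε > 0. We want δ > 0 such that 0 < |s + 2| < δ implies |(-3s^3 + 6s^2 + 3s + 4) − 46| < ε.
(-3s^3 + 6s^2 + 3s + 4) − 46 = -3s^3 + 6s^2 + 3s - 42 = (s + 2)(-3s^2 + 12s - 21).
So |(-3s^3 + 6s^2 + 3s + 4) − 46| = |s + 2|·|-3s^2 + 12s - 21|.
Require δ ≤ 2. Then |s + 2| < 2 gives |s| < 4, and by the triangle inequality |-3s^2 + 12s - 21| ≤ 3·4^2 + 12·4 + 21 = 117.
Hence |(-3s^3 + 6s^2 + 3s + 4) − 46| ≤ 117|s + 2| < ε provided |s + 2| < ε/117.
Take δ = min(2, ε/117). Then 0 < |s + 2| < δ gives both |s + 2| < 2 and |s + 2| < ε/117, so |(-3s^3 + 6s^2 + 3s + 4) − 46| < ε.

δ = min(2, ε/117)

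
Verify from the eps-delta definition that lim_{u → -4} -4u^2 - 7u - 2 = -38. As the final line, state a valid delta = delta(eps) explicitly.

delta = min(1, eps/29)

Let eps > 0 be given. We want delta > 0 such that 0 < |u + 4| < delta implies |(-4u^2 - 7u - 2) + 38| < eps.
(-4u^2 - 7u - 2) + 38 = -4u^2 - 7u + 36 = (u + 4)(-4u + 9).
So |(-4u^2 - 7u - 2) + 38| = |u + 4|·|-4u + 9|.
Assume first that |u + 4| < 1, so |u| < 5. Then |-4u + 9| ≤ 4·5 + 9 = 29.
Hence |(-4u^2 - 7u - 2) + 38| ≤ 29|u + 4| < eps provided |u + 4| < eps/29.
Choosing delta = min(1, eps/29) ensures both conditions, hence |(-4u^2 - 7u - 2) + 38| < eps.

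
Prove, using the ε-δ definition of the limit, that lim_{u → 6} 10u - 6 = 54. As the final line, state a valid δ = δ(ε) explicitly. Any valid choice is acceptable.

δ = ε/10

Suppose ε > 0. We need δ > 0 so that 0 < |u − 6| < δ implies |(10u - 6) − 54| < ε.
|(10u - 6) − 54| = |10u - 60| = 10|u − 6|.
So 10|u − 6| < ε exactly when |u − 6| < ε/10.
Take δ = ε/10. If 0 < |u − 6| < δ then |(10u - 6) − 54| = 10|u − 6| < 10·(ε/10) = ε.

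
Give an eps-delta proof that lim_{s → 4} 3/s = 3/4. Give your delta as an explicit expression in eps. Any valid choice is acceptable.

Suppose eps > 0. We seek delta > 0 such that 0 < |s − 4| < delta implies |3/s − (3/4)| < eps.
|3/s − (3/4)| = 3·|4 − s|/(4·|s|) = 3|s − 4|/(4|s|).
Restrict delta ≤ 2. Then |s − 4| < 2 gives |s| > 2, so 4|s| > 8.
Then |3/s − (3/4)| < 3|s − 4|/8, which is < eps when |s − 4| < (8/3)eps.
Take delta = min(2, (8/3)eps). Then 0 < |s − 4| < delta gives both |s − 4| < 2 and |s − 4| < (8/3)eps, so |3/s − (3/4)| < eps.

delta = min(2, (8/3)eps)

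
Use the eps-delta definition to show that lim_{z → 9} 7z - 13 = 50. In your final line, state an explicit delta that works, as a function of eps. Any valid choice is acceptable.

delta = eps/7

Fix eps > 0. We need delta > 0 so that 0 < |z − 9| < delta implies |(7z - 13) − 50| < eps.
|(7z - 13) − 50| = |7z - 63| = 7|z − 9|.
Thus it suffices that |z − 9| < eps/7.
Choosing delta = eps/7 gives |(7z - 13) − 50| = 7|z − 9| < eps whenever |z − 9| < delta.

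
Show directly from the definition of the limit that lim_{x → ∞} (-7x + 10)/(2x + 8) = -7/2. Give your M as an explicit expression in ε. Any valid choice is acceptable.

M = 19/ε

Let ε > 0 be given. We seek M > 0 such that x > M implies |(-7x + 10)/(2x + 8) + 7/2| < ε.
(-7x + 10)/(2x + 8) + 7/2 = (2(-7x + 10) − (-7)(2x + 8)) / (2(2x + 8)) = 76/(2(2x + 8)).
For x > 0 we have 2x + 8 > 2x, so |(-7x + 10)/(2x + 8) + 7/2| = 76/(2(2x + 8)) < 76/(2·2x) = 19/x.
Thus |(-7x + 10)/(2x + 8) + 7/2| < ε whenever x > 19/ε.
Take M = 19/ε. If x > M then |(-7x + 10)/(2x + 8) + 7/2| < 19/x < ε.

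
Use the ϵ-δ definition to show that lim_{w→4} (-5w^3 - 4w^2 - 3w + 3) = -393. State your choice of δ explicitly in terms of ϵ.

Fix ϵ > 0. We want δ > 0 such that 0 < |w − 4| < δ implies |(-5w^3 - 4w^2 - 3w + 3) + 393| < ϵ.
(-5w^3 - 4w^2 - 3w + 3) + 393 = -5w^3 - 4w^2 - 3w + 396 = (w − 4)(-5w^2 - 24w - 99).
So |(-5w^3 - 4w^2 - 3w + 3) + 393| = |w − 4|·|-5w^2 - 24w - 99|.
Assume first that |w − 4| < 2, so |w| < 6. Then |-5w^2 - 24w - 99| ≤ 5·6^2 + 24·6 + 99 = 423.
Hence |(-5w^3 - 4w^2 - 3w + 3) + 393| ≤ 423|w − 4| < ϵ provided |w − 4| < ϵ/423.
Take δ = min(2, ϵ/423). Then 0 < |w − 4| < δ gives both |w − 4| < 2 and |w − 4| < ϵ/423, so |(-5w^3 - 4w^2 - 3w + 3) + 393| < ϵ.

δ = min(2, ϵ/423)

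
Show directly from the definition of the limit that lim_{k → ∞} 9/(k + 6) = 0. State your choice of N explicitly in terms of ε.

Let ε > 0 be given. For k ≥ 1, |9/(k + 6) − 0| = 9/(k + 6) ≤ 9/k.
We need 9/k < ε, i.e. k > 9/ε.
Take N = 9/ε. If k > N then |9/(k + 6)| ≤ 9/k < ε.

N = 9/ε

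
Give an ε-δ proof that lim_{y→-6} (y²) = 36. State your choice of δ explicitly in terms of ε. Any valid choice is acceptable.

δ = min(2, ε/14)

Let ε > 0. We seek δ > 0 with 0 < |y + 6| < δ ⇒ |y² − 36| < ε.
Factor: y² − 36 = (y + 6)(y - 6), so |y² − 36| = |y + 6|·|y - 6|.
Restrict δ ≤ 2. Then |y + 6| < 2 gives |y| < 8, so by the triangle inequality |y - 6| ≤ 8 + 6 = 14.
Hence |y² − 36| ≤ 14|y + 6|, which is < ε once |y + 6| < ε/14.
Take δ = min(2, ε/14). If 0 < |y + 6| < δ then both bounds hold and |y² − 36| ≤ 14|y + 6| < 14·(ε/14) = ε.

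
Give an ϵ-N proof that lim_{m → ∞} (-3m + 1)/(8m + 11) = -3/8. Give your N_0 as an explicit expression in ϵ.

N_0 = (41/64)/ϵ

Let ϵ > 0. For m ≥ 1, |(-3m + 1)/(8m + 11) + 3/8| = |41|/(8(8m + 11)) = 41/(8(8m + 11)).
Since 8m + 11 ≥ 8m for m ≥ 1, this is ≤ 41/(8·8m) = (41/64)/m.
So |(-3m + 1)/(8m + 11) + 3/8| < ϵ whenever m > (41/64)/ϵ.
Take N_0 = (41/64)/ϵ. If m > N_0 then |(-3m + 1)/(8m + 11) + 3/8| ≤ (41/64)/m < ϵ.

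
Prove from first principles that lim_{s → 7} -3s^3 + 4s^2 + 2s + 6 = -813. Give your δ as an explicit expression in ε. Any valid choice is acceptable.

Suppose ε > 0. We want δ > 0 such that 0 < |s − 7| < δ implies |(-3s^3 + 4s^2 + 2s + 6) + 813| < ε.
(-3s^3 + 4s^2 + 2s + 6) + 813 = -3s^3 + 4s^2 + 2s + 819 = (s − 7)(-3s^2 - 17s - 117).
So |(-3s^3 + 4s^2 + 2s + 6) + 813| = |s − 7|·|-3s^2 - 17s - 117|.
Assume first that |s − 7| < 1, so |s| < 8. Then |-3s^2 - 17s - 117| ≤ 3·8^2 + 17·8 + 117 = 445.
Hence |(-3s^3 + 4s^2 + 2s + 6) + 813| ≤ 445|s − 7| < ε provided |s − 7| < ε/445.
Choosing δ = min(1, ε/445) ensures both conditions, hence |(-3s^3 + 4s^2 + 2s + 6) + 813| < ε.

δ = min(1, ε/445)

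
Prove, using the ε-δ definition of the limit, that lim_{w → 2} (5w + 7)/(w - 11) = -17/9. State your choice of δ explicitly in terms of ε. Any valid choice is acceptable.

δ = min(9/2, (81/124)ε)

Suppose ε > 0. We want δ > 0 with 0 < |w − 2| < δ ⇒ |(5w + 7)/(w - 11) + 17/9| < ε.
Combining over a common denominator, (5w + 7)/(w - 11) + 17/9 = [(5w + 7)·(-9) − 17·(w - 11)] / [(-9)·(w - 11)] = -62(w − 2) / ((-9)(w - 11)).
So |(5w + 7)/(w - 11) + 17/9| = 62|w − 2| / (9·|w − 11|).
Restrict δ ≤ 9/2. Then |w − 2| < 9/2 gives |w − 11| = |(w − 2) + (-9)| ≥ 9 − 9/2 = 9/2.
Hence |(5w + 7)/(w - 11) + 17/9| < 62|w − 2|/(9·(9/2)) = (124/81)|w − 2|, which is < ε once |w − 2| < (81/124)ε.
Take δ = min(9/2, (81/124)ε). Then 0 < |w − 2| < δ forces both bounds, so |(5w + 7)/(w - 11) + 17/9| < ε.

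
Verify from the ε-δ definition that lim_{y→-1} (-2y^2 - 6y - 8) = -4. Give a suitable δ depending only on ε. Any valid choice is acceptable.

Fix ε > 0. We want δ > 0 such that 0 < |y + 1| < δ implies |(-2y^2 - 6y - 8) + 4| < ε.
(-2y^2 - 6y - 8) + 4 = -2y^2 - 6y - 4 = (y + 1)(-2y - 4).
So |(-2y^2 - 6y - 8) + 4| = |y + 1|·|-2y - 4|.
Assume first that |y + 1| < 1, so |y| < 2. Then |-2y - 4| ≤ 2·2 + 4 = 8.
Hence |(-2y^2 - 6y - 8) + 4| ≤ 8|y + 1| < ε provided |y + 1| < ε/8.
Take δ = min(1, ε/8). Then 0 < |y + 1| < δ gives both |y + 1| < 1 and |y + 1| < ε/8, so |(-2y^2 - 6y - 8) + 4| < ε.

δ = min(1, ε/8)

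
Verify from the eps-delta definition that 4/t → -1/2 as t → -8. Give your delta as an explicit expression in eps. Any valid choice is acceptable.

delta = min(4, 8eps)

Fix eps > 0. We seek delta > 0 such that 0 < |t + 8| < delta implies |4/t + 1/2| < eps.
|4/t + 1/2| = 4·|-8 − t|/(8·|t|) = 4|t + 8|/(8|t|).
Restrict delta ≤ 4. Then |t + 8| < 4 gives |t| > 4, so 8|t| > 32.
Then |4/t + 1/2| < 4|t + 8|/32, which is < eps when |t + 8| < 8eps.
Take delta = min(4, 8eps). Then 0 < |t + 8| < delta gives both |t + 8| < 4 and |t + 8| < 8eps, so |4/t + 1/2| < eps.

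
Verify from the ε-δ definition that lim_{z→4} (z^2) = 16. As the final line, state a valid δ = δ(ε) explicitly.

δ = min(1, ε/9)

Let ε > 0. We seek δ > 0 with 0 < |z − 4| < δ ⇒ |z^2 − 16| < ε.
Factor: z^2 − 16 = (z − 4)(z + 4), so |z^2 − 16| = |z − 4|·|z + 4|.
Impose δ ≤ 1 so that |z| < 5; then |z + 4| ≤ 9.
Hence |z^2 − 16| ≤ 9|z − 4|, which is < ε once |z − 4| < ε/9.
Take δ = min(1, ε/9). If 0 < |z − 4| < δ then both bounds hold and |z^2 − 16| ≤ 9|z − 4| < 9·(ε/9) = ε.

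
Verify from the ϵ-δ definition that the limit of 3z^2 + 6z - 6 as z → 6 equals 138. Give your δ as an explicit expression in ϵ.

δ = min(2, ϵ/48)

Let ϵ > 0. We want δ > 0 such that 0 < |z − 6| < δ implies |(3z^2 + 6z - 6) − 138| < ϵ.
(3z^2 + 6z - 6) − 138 = 3z^2 + 6z - 144 = (z − 6)(3z + 24).
So |(3z^2 + 6z - 6) − 138| = |z − 6|·|3z + 24|.
Assume first that |z − 6| < 2, so |z| < 8. Then |3z + 24| ≤ 3·8 + 24 = 48.
Hence |(3z^2 + 6z - 6) − 138| ≤ 48|z − 6| < ϵ provided |z − 6| < ϵ/48.
Choosing δ = min(2, ϵ/48) ensures both conditions, hence |(3z^2 + 6z - 6) − 138| < ϵ.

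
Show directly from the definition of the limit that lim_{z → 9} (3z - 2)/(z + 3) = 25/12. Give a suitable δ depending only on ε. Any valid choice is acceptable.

Let ε > 0. We want δ > 0 with 0 < |z − 9| < δ ⇒ |(3z - 2)/(z + 3) − (25/12)| < ε.
Combining over a common denominator, (3z - 2)/(z + 3) − (25/12) = [(3z - 2)·12 − 25·(z + 3)] / [12·(z + 3)] = 11(z − 9) / (12(z + 3)).
So |(3z - 2)/(z + 3) − (25/12)| = 11|z − 9| / (12·|z + 3|).
Require δ ≤ 6, so |z + 3| ≥ |12| − |z − 9| > 12 − 6 = 6.
Hence |(3z - 2)/(z + 3) − (25/12)| < 11|z − 9|/(12·6) = (11/72)|z − 9|, which is < ε once |z − 9| < (72/11)ε.
Take δ = min(6, (72/11)ε). Then 0 < |z − 9| < δ forces both bounds, so |(3z - 2)/(z + 3) − (25/12)| < ε.

δ = min(6, (72/11)ε)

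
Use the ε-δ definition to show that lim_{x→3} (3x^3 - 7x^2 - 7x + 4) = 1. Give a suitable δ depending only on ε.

δ = min(1, ε/57)

Let ε > 0 be given. We want δ > 0 such that 0 < |x − 3| < δ implies |(3x^3 - 7x^2 - 7x + 4) − 1| < ε.
(3x^3 - 7x^2 - 7x + 4) − 1 = 3x^3 - 7x^2 - 7x + 3 = (x − 3)(3x^2 + 2x - 1).
So |(3x^3 - 7x^2 - 7x + 4) − 1| = |x − 3|·|3x^2 + 2x - 1|.
Assume first that |x − 3| < 1, so |x| < 4. Then |3x^2 + 2x - 1| ≤ 3·4^2 + 2·4 + 1 = 57.
Hence |(3x^3 - 7x^2 - 7x + 4) − 1| ≤ 57|x − 3| < ε provided |x − 3| < ε/57.
Choosing δ = min(1, ε/57) ensures both conditions, hence |(3x^3 - 7x^2 - 7x + 4) − 1| < ε.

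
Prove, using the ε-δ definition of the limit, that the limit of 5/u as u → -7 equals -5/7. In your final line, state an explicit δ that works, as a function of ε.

δ = min(7/2, (49/10)ε)

Fix ε > 0. We seek δ > 0 such that 0 < |u + 7| < δ implies |5/u + 5/7| < ε.
|5/u + 5/7| = 5·|-7 − u|/(7·|u|) = 5|u + 7|/(7|u|).
Require δ ≤ 7/2 so that |u| > 7 − 7/2 = 7/2, hence 7|u| > 49/2.
Then |5/u + 5/7| < 5|u + 7|/(49/2), which is < ε when |u + 7| < (49/10)ε.
Take δ = min(7/2, (49/10)ε). Then 0 < |u + 7| < δ gives both |u + 7| < 7/2 and |u + 7| < (49/10)ε, so |5/u + 5/7| < ε.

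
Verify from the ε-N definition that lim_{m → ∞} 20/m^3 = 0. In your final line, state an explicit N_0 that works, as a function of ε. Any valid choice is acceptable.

N_0 = (20/ε)^{1/3}

Suppose ε > 0. For m ≥ 1, |20/m^3 − 0| = 20/m^3.
20/m^3 < ε ⇔ m^3 > 20/ε ⇔ m > (20/ε)^{1/3}.
Take N_0 = (20/ε)^{1/3}. Then m > N_0 implies 20/m^3 < ε.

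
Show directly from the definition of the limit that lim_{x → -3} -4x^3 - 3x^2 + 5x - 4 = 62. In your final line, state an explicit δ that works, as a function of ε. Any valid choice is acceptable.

Suppose ε > 0. We want δ > 0 such that 0 < |x + 3| < δ implies |(-4x^3 - 3x^2 + 5x - 4) − 62| < ε.
(-4x^3 - 3x^2 + 5x - 4) − 62 = -4x^3 - 3x^2 + 5x - 66 = (x + 3)(-4x^2 + 9x - 22).
So |(-4x^3 - 3x^2 + 5x - 4) − 62| = |x + 3|·|-4x^2 + 9x - 22|.
Require δ ≤ 1. Then |x + 3| < 1 gives |x| < 4, and by the triangle inequality |-4x^2 + 9x - 22| ≤ 4·4^2 + 9·4 + 22 = 122.
Hence |(-4x^3 - 3x^2 + 5x - 4) − 62| ≤ 122|x + 3| < ε provided |x + 3| < ε/122.
Choosing δ = min(1, ε/122) ensures both conditions, hence |(-4x^3 - 3x^2 + 5x - 4) − 62| < ε.

δ = min(1, ε/122)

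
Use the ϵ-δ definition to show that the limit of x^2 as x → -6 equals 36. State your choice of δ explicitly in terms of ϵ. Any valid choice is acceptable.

δ = min(1, ϵ/13)

Fix ϵ > 0. We seek δ > 0 with 0 < |x + 6| < δ ⇒ |x^2 − 36| < ϵ.
Factor: x^2 − 36 = (x + 6)(x - 6), so |x^2 − 36| = |x + 6|·|x - 6|.
Restrict δ ≤ 1. Then |x + 6| < 1 gives |x| < 7, so by the triangle inequality |x - 6| ≤ 7 + 6 = 13.
Hence |x^2 − 36| ≤ 13|x + 6|, which is < ϵ once |x + 6| < ϵ/13.
Take δ = min(1, ϵ/13). If 0 < |x + 6| < δ then both bounds hold and |x^2 − 36| ≤ 13|x + 6| < 13·(ϵ/13) = ϵ.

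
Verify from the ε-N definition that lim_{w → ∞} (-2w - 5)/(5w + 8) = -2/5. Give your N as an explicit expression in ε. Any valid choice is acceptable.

N = (9/25)/ε

Let ε > 0 be given. We seek N > 0 such that w > N implies |(-2w - 5)/(5w + 8) + 2/5| < ε.
(-2w - 5)/(5w + 8) + 2/5 = (5(-2w - 5) − (-2)(5w + 8)) / (5(5w + 8)) = -9/(5(5w + 8)).
For w > 0 we have 5w + 8 > 5w, so |(-2w - 5)/(5w + 8) + 2/5| = 9/(5(5w + 8)) < 9/(5·5w) = (9/25)/w.
Thus |(-2w - 5)/(5w + 8) + 2/5| < ε whenever w > (9/25)/ε.
Take N = (9/25)/ε. If w > N then |(-2w - 5)/(5w + 8) + 2/5| < (9/25)/w < ε.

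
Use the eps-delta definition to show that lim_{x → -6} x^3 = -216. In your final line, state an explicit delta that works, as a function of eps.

Suppose eps > 0. We seek delta > 0 with 0 < |x + 6| < delta ⇒ |x^3 + 216| < eps.
Factor: x^3 + 216 = (x + 6)(x^2 - 6x + 36), so |x^3 + 216| = |x + 6|·|x^2 - 6x + 36|.
Restrict delta ≤ 1. Then |x + 6| < 1 gives |x| < 7, so by the triangle inequality |x^2 - 6x + 36| ≤ 7^2 + 6·7 + 36 = 127.
Hence |x^3 + 216| ≤ 127|x + 6|, which is < eps once |x + 6| < eps/127.
Take delta = min(1, eps/127). If 0 < |x + 6| < delta then both bounds hold and |x^3 + 216| ≤ 127|x + 6| < 127·(eps/127) = eps.

delta = min(1, eps/127)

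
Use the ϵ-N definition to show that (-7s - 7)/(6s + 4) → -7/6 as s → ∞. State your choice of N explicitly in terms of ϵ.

N = (7/18)/ϵ

Fix ϵ > 0. We seek N > 0 such that s > N implies |(-7s - 7)/(6s + 4) + 7/6| < ϵ.
(-7s - 7)/(6s + 4) + 7/6 = (6(-7s - 7) − (-7)(6s + 4)) / (6(6s + 4)) = -14/(6(6s + 4)).
For s > 0 we have 6s + 4 > 6s, so |(-7s - 7)/(6s + 4) + 7/6| = 14/(6(6s + 4)) < 14/(6·6s) = (7/18)/s.
Thus |(-7s - 7)/(6s + 4) + 7/6| < ϵ whenever s > (7/18)/ϵ.
Take N = (7/18)/ϵ. If s > N then |(-7s - 7)/(6s + 4) + 7/6| < (7/18)/s < ϵ.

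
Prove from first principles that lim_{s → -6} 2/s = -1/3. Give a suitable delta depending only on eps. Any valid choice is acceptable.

Let eps > 0. We seek delta > 0 such that 0 < |s + 6| < delta implies |2/s + 1/3| < eps.
|2/s + 1/3| = 2·|-6 − s|/(6·|s|) = 2|s + 6|/(6|s|).
Restrict delta ≤ 3. Then |s + 6| < 3 gives |s| > 3, so 6|s| > 18.
Then |2/s + 1/3| < 2|s + 6|/18, which is < eps when |s + 6| < 9eps.
Take delta = min(3, 9eps). Then 0 < |s + 6| < delta gives both |s + 6| < 3 and |s + 6| < 9eps, so |2/s + 1/3| < eps.

delta = min(3, 9eps)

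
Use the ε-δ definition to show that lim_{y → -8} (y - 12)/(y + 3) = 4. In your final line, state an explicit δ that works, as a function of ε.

δ = min(5/2, (5/6)ε)

Let ε > 0. We want δ > 0 with 0 < |y + 8| < δ ⇒ |(y - 12)/(y + 3) − 4| < ε.
Combining over a common denominator, (y - 12)/(y + 3) − 4 = [(y - 12)·(-5) − (-20)·(y + 3)] / [(-5)·(y + 3)] = 15(y + 8) / ((-5)(y + 3)).
So |(y - 12)/(y + 3) − 4| = 15|y + 8| / (5·|y + 3|).
Require δ ≤ 5/2, so |y + 3| ≥ |-5| − |y + 8| > 5 − 5/2 = 5/2.
Hence |(y - 12)/(y + 3) − 4| < 15|y + 8|/(5·(5/2)) = (6/5)|y + 8|, which is < ε once |y + 8| < (5/6)ε.
Take δ = min(5/2, (5/6)ε). Then 0 < |y + 8| < δ forces both bounds, so |(y - 12)/(y + 3) − 4| < ε.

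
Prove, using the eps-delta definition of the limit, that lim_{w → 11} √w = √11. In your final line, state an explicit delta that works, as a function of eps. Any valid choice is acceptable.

delta = min(11, √11·eps)

Let eps > 0. We want delta > 0 such that 0 < |w − 11| < delta implies |√w − √11| < eps.
Multiplying by the conjugate, |√w − √11| = |w − 11|/(√w + √11).
Restrict delta ≤ 11 so that |w − 11| < 11 forces w > 0, and then √w + √11 > √11.
Hence |√w − √11| < |w − 11|/√11, which is < eps once |w − 11| < √11·eps.
Take delta = min(11, √11·eps). If 0 < |w − 11| < delta then w > 0 and |√w − √11| < |w − 11|/√11 < eps.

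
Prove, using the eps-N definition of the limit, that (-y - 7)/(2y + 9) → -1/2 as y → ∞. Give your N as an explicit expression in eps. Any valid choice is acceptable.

Let eps > 0. We seek N > 0 such that y > N implies |(-y - 7)/(2y + 9) + 1/2| < eps.
(-y - 7)/(2y + 9) + 1/2 = (2(-y - 7) − (-1)(2y + 9)) / (2(2y + 9)) = -5/(2(2y + 9)).
For y > 0 we have 2y + 9 > 2y, so |(-y - 7)/(2y + 9) + 1/2| = 5/(2(2y + 9)) < 5/(2·2y) = (5/4)/y.
Thus |(-y - 7)/(2y + 9) + 1/2| < eps whenever y > (5/4)/eps.
Take N = (5/4)/eps. If y > N then |(-y - 7)/(2y + 9) + 1/2| < (5/4)/y < eps.

N = (5/4)/eps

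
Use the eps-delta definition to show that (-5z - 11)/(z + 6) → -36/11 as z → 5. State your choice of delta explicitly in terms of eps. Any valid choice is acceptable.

delta = min(11/2, (121/38)eps)

Suppose eps > 0. We want delta > 0 with 0 < |z − 5| < delta ⇒ |(-5z - 11)/(z + 6) + 36/11| < eps.
Combining over a common denominator, (-5z - 11)/(z + 6) + 36/11 = [(-5z - 11)·11 − (-36)·(z + 6)] / [11·(z + 6)] = -19(z − 5) / (11(z + 6)).
So |(-5z - 11)/(z + 6) + 36/11| = 19|z − 5| / (11·|z + 6|).
Restrict delta ≤ 11/2. Then |z − 5| < 11/2 gives |z + 6| = |(z − 5) + 11| ≥ 11 − 11/2 = 11/2.
Hence |(-5z - 11)/(z + 6) + 36/11| < 19|z − 5|/(11·(11/2)) = (38/121)|z − 5|, which is < eps once |z − 5| < (121/38)eps.
Take delta = min(11/2, (121/38)eps). Then 0 < |z − 5| < delta forces both bounds, so |(-5z - 11)/(z + 6) + 36/11| < eps.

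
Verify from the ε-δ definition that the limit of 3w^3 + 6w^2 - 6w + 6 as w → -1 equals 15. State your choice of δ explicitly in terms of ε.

Suppose ε > 0. We want δ > 0 such that 0 < |w + 1| < δ implies |(3w^3 + 6w^2 - 6w + 6) − 15| < ε.
(3w^3 + 6w^2 - 6w + 6) − 15 = 3w^3 + 6w^2 - 6w - 9 = (w + 1)(3w^2 + 3w - 9).
So |(3w^3 + 6w^2 - 6w + 6) − 15| = |w + 1|·|3w^2 + 3w - 9|.
Require δ ≤ 1. Then |w + 1| < 1 gives |w| < 2, and by the triangle inequality |3w^2 + 3w - 9| ≤ 3·2^2 + 3·2 + 9 = 27.
Hence |(3w^3 + 6w^2 - 6w + 6) − 15| ≤ 27|w + 1| < ε provided |w + 1| < ε/27.
Choosing δ = min(1, ε/27) ensures both conditions, hence |(3w^3 + 6w^2 - 6w + 6) − 15| < ε.

δ = min(1, ε/27)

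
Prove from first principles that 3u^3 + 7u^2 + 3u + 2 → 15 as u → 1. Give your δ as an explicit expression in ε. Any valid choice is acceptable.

Fix ε > 0. We want δ > 0 such that 0 < |u − 1| < δ implies |(3u^3 + 7u^2 + 3u + 2) − 15| < ε.
(3u^3 + 7u^2 + 3u + 2) − 15 = 3u^3 + 7u^2 + 3u - 13 = (u − 1)(3u^2 + 10u + 13).
So |(3u^3 + 7u^2 + 3u + 2) − 15| = |u − 1|·|3u^2 + 10u + 13|.
Require δ ≤ 1. Then |u − 1| < 1 gives |u| < 2, and by the triangle inequality |3u^2 + 10u + 13| ≤ 3·2^2 + 10·2 + 13 = 45.
Hence |(3u^3 + 7u^2 + 3u + 2) − 15| ≤ 45|u − 1| < ε provided |u − 1| < ε/45.
Choosing δ = min(1, ε/45) ensures both conditions, hence |(3u^3 + 7u^2 + 3u + 2) − 15| < ε.

δ = min(1, ε/45)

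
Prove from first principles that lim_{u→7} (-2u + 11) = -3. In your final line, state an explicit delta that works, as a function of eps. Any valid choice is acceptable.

delta = eps/2

Let eps > 0 be given. We need delta > 0 so that 0 < |u − 7| < delta implies |(-2u + 11) + 3| < eps.
Since (-2u + 11) + 3 = -2(u − 7), we have |(-2u + 11) + 3| = 2|u − 7|.
Thus it suffices that |u − 7| < eps/2.
Choosing delta = eps/2 gives |(-2u + 11) + 3| = 2|u − 7| < eps whenever |u − 7| < delta.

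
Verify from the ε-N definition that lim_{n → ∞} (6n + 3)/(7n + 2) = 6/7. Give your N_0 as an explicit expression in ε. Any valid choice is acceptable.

N_0 = (9/49)/ε

Fix ε > 0. For n ≥ 1, |(6n + 3)/(7n + 2) − (6/7)| = |9|/(7(7n + 2)) = 9/(7(7n + 2)).
Since 7n + 2 ≥ 7n for n ≥ 1, this is ≤ 9/(7·7n) = (9/49)/n.
So |(6n + 3)/(7n + 2) − (6/7)| < ε whenever n > (9/49)/ε.
Take N_0 = (9/49)/ε. If n > N_0 then |(6n + 3)/(7n + 2) − (6/7)| ≤ (9/49)/n < ε.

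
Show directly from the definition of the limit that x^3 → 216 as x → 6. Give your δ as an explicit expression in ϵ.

Fix ϵ > 0. We seek δ > 0 with 0 < |x − 6| < δ ⇒ |x^3 − 216| < ϵ.
Factor: x^3 − 216 = (x − 6)(x^2 + 6x + 36), so |x^3 − 216| = |x − 6|·|x^2 + 6x + 36|.
Restrict δ ≤ 1. Then |x − 6| < 1 gives |x| < 7, so by the triangle inequality |x^2 + 6x + 36| ≤ 7^2 + 6·7 + 36 = 127.
Hence |x^3 − 216| ≤ 127|x − 6|, which is < ϵ once |x − 6| < ϵ/127.
Take δ = min(1, ϵ/127). If 0 < |x − 6| < δ then both bounds hold and |x^3 − 216| ≤ 127|x − 6| < 127·(ϵ/127) = ϵ.

δ = min(1, ϵ/127)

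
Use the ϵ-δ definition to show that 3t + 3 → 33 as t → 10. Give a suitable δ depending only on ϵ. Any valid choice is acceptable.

Let ϵ > 0 be given. We need δ > 0 so that 0 < |t − 10| < δ implies |(3t + 3) − 33| < ϵ.
|(3t + 3) − 33| = |3t - 30| = 3|t − 10|.
So 3|t − 10| < ϵ exactly when |t − 10| < ϵ/3.
Take δ = ϵ/3. If 0 < |t − 10| < δ then |(3t + 3) − 33| = 3|t − 10| < 3·(ϵ/3) = ϵ.

δ = ϵ/3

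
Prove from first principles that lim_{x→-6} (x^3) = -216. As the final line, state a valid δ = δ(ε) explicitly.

Fix ε > 0. We seek δ > 0 with 0 < |x + 6| < δ ⇒ |x^3 + 216| < ε.
Factor: x^3 + 216 = (x + 6)(x^2 - 6x + 36), so |x^3 + 216| = |x + 6|·|x^2 - 6x + 36|.
Restrict δ ≤ 1. Then |x + 6| < 1 gives |x| < 7, so by the triangle inequality |x^2 - 6x + 36| ≤ 7^2 + 6·7 + 36 = 127.
Hence |x^3 + 216| ≤ 127|x + 6|, which is < ε once |x + 6| < ε/127.
Take δ = min(1, ε/127). If 0 < |x + 6| < δ then both bounds hold and |x^3 + 216| ≤ 127|x + 6| < 127·(ε/127) = ε.

δ = min(1, ε/127)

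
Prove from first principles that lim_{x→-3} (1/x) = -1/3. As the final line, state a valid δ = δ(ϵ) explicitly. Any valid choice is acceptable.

δ = min(3/2, (9/2)ϵ)

Let ϵ > 0. We seek δ > 0 such that 0 < |x + 3| < δ implies |1/x + 1/3| < ϵ.
|1/x + 1/3| = |-3 − x|/(3·|x|) = |x + 3|/(3|x|).
Restrict δ ≤ 3/2. Then |x + 3| < 3/2 gives |x| > 3/2, so 3|x| > 9/2.
Then |1/x + 1/3| < |x + 3|/(9/2), which is < ϵ when |x + 3| < (9/2)ϵ.
Take δ = min(3/2, (9/2)ϵ). Then 0 < |x + 3| < δ gives both |x + 3| < 3/2 and |x + 3| < (9/2)ϵ, so |1/x + 1/3| < ϵ.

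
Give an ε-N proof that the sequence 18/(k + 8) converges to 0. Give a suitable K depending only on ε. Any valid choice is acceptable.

K = 18/ε

Fix ε > 0. For k ≥ 1, |18/(k + 8) − 0| = 18/(k + 8) ≤ 18/k.
We need 18/k < ε, i.e. k > 18/ε.
Take K = 18/ε. If k > K then |18/(k + 8)| ≤ 18/k < ε.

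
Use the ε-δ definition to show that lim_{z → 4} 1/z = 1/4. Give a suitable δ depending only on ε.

δ = min(2, 8ε)

Fix ε > 0. We seek δ > 0 such that 0 < |z − 4| < δ implies |1/z − (1/4)| < ε.
|1/z − (1/4)| = |4 − z|/(4·|z|) = |z − 4|/(4|z|).
Restrict δ ≤ 2. Then |z − 4| < 2 gives |z| > 2, so 4|z| > 8.
Then |1/z − (1/4)| < |z − 4|/8, which is < ε when |z − 4| < 8ε.
Take δ = min(2, 8ε). Then 0 < |z − 4| < δ gives both |z − 4| < 2 and |z − 4| < 8ε, so |1/z − (1/4)| < ε.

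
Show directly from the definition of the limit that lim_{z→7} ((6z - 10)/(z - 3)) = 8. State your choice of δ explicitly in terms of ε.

δ = min(2, ε)

Fix ε > 0. We want δ > 0 with 0 < |z − 7| < δ ⇒ |(6z - 10)/(z - 3) − 8| < ε.
Combining over a common denominator, (6z - 10)/(z - 3) − 8 = [(6z - 10)·4 − 32·(z - 3)] / [4·(z - 3)] = -8(z − 7) / (4(z - 3)).
So |(6z - 10)/(z - 3) − 8| = 8|z − 7| / (4·|z − 3|).
Require δ ≤ 2, so |z − 3| ≥ |4| − |z − 7| > 4 − 2 = 2.
Hence |(6z - 10)/(z - 3) − 8| < 8|z − 7|/(4·2) = |z − 7|, which is < ε once |z − 7| < ε.
Take δ = min(2, ε). Then 0 < |z − 7| < δ forces both bounds, so |(6z - 10)/(z - 3) − 8| < ε.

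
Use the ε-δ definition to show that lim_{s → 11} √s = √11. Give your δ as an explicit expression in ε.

δ = min(11, √11·ε)

Fix ε > 0. We want δ > 0 such that 0 < |s − 11| < δ implies |√s − √11| < ε.
Multiplying by the conjugate, |√s − √11| = |s − 11|/(√s + √11).
Restrict δ ≤ 11 so that |s − 11| < 11 forces s > 0, and then √s + √11 > √11.
Hence |√s − √11| < |s − 11|/√11, which is < ε once |s − 11| < √11·ε.
Take δ = min(11, √11·ε). If 0 < |s − 11| < δ then s > 0 and |√s − √11| < |s − 11|/√11 < ε.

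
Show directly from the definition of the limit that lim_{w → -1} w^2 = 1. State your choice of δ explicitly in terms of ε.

δ = min(2, ε/4)

Let ε > 0 be given. We seek δ > 0 with 0 < |w + 1| < δ ⇒ |w^2 − 1| < ε.
Factor: w^2 − 1 = (w + 1)(w - 1), so |w^2 − 1| = |w + 1|·|w - 1|.
Restrict δ ≤ 2. Then |w + 1| < 2 gives |w| < 3, so by the triangle inequality |w - 1| ≤ 3 + 1 = 4.
Hence |w^2 − 1| ≤ 4|w + 1|, which is < ε once |w + 1| < ε/4.
Take δ = min(2, ε/4). If 0 < |w + 1| < δ then both bounds hold and |w^2 − 1| ≤ 4|w + 1| < 4·(ε/4) = ε.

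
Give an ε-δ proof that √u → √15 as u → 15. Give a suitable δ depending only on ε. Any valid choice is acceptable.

Fix ε > 0. We want δ > 0 such that 0 < |u − 15| < δ implies |√u − √15| < ε.
Multiplying by the conjugate, |√u − √15| = |u − 15|/(√u + √15).
Restrict δ ≤ 15 so that |u − 15| < 15 forces u > 0, and then √u + √15 > √15.
Hence |√u − √15| < |u − 15|/√15, which is < ε once |u − 15| < √15·ε.
Take δ = min(15, √15·ε). If 0 < |u − 15| < δ then u > 0 and |√u − √15| < |u − 15|/√15 < ε.

δ = min(15, √15·ε)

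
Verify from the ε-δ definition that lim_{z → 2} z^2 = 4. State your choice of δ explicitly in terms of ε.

δ = min(2, ε/6)

Fix ε > 0. We seek δ > 0 with 0 < |z − 2| < δ ⇒ |z^2 − 4| < ε.
Factor: z^2 − 4 = (z − 2)(z + 2), so |z^2 − 4| = |z − 2|·|z + 2|.
Impose δ ≤ 2 so that |z| < 4; then |z + 2| ≤ 6.
Hence |z^2 − 4| ≤ 6|z − 2|, which is < ε once |z − 2| < ε/6.
Take δ = min(2, ε/6). If 0 < |z − 2| < δ then both bounds hold and |z^2 − 4| ≤ 6|z − 2| < 6·(ε/6) = ε.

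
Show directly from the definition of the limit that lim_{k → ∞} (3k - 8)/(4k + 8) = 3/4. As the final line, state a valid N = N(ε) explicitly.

N = (7/2)/ε

Let ε > 0 be given. For k ≥ 1, |(3k - 8)/(4k + 8) − (3/4)| = |-56|/(4(4k + 8)) = 56/(4(4k + 8)).
Since 4k + 8 ≥ 4k for k ≥ 1, this is ≤ 56/(4·4k) = (7/2)/k.
So |(3k - 8)/(4k + 8) − (3/4)| < ε whenever k > (7/2)/ε.
Take N = (7/2)/ε. If k > N then |(3k - 8)/(4k + 8) − (3/4)| ≤ (7/2)/k < ε.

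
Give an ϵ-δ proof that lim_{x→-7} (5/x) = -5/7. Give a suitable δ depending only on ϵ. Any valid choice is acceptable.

Let ϵ > 0 be given. We seek δ > 0 such that 0 < |x + 7| < δ implies |5/x + 5/7| < ϵ.
|5/x + 5/7| = 5·|-7 − x|/(7·|x|) = 5|x + 7|/(7|x|).
Restrict δ ≤ 7/2. Then |x + 7| < 7/2 gives |x| > 7/2, so 7|x| > 49/2.
Then |5/x + 5/7| < 5|x + 7|/(49/2), which is < ϵ when |x + 7| < (49/10)ϵ.
Take δ = min(7/2, (49/10)ϵ). Then 0 < |x + 7| < δ gives both |x + 7| < 7/2 and |x + 7| < (49/10)ϵ, so |5/x + 5/7| < ϵ.

δ = min(7/2, (49/10)ϵ)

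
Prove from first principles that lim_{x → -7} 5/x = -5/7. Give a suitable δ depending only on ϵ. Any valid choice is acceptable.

δ = min(7/2, (49/10)ϵ)

Suppose ϵ > 0. We seek δ > 0 such that 0 < |x + 7| < δ implies |5/x + 5/7| < ϵ.
|5/x + 5/7| = 5·|-7 − x|/(7·|x|) = 5|x + 7|/(7|x|).
Restrict δ ≤ 7/2. Then |x + 7| < 7/2 gives |x| > 7/2, so 7|x| > 49/2.
Then |5/x + 5/7| < 5|x + 7|/(49/2), which is < ϵ when |x + 7| < (49/10)ϵ.
Take δ = min(7/2, (49/10)ϵ). Then 0 < |x + 7| < δ gives both |x + 7| < 7/2 and |x + 7| < (49/10)ϵ, so |5/x + 5/7| < ϵ.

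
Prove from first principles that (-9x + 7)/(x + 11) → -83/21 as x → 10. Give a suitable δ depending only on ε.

Fix ε > 0. We want δ > 0 with 0 < |x − 10| < δ ⇒ |(-9x + 7)/(x + 11) + 83/21| < ε.
Combining over a common denominator, (-9x + 7)/(x + 11) + 83/21 = [(-9x + 7)·21 − (-83)·(x + 11)] / [21·(x + 11)] = -106(x − 10) / (21(x + 11)).
So |(-9x + 7)/(x + 11) + 83/21| = 106|x − 10| / (21·|x + 11|).
Restrict δ ≤ 21/2. Then |x − 10| < 21/2 gives |x + 11| = |(x − 10) + 21| ≥ 21 − 21/2 = 21/2.
Hence |(-9x + 7)/(x + 11) + 83/21| < 106|x − 10|/(21·(21/2)) = (212/441)|x − 10|, which is < ε once |x − 10| < (441/212)ε.
Take δ = min(21/2, (441/212)ε). Then 0 < |x − 10| < δ forces both bounds, so |(-9x + 7)/(x + 11) + 83/21| < ε.

δ = min(21/2, (441/212)ε)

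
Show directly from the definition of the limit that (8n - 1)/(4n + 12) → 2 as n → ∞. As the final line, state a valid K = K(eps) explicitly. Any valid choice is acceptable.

Fix eps > 0. For n ≥ 1, |(8n - 1)/(4n + 12) − 2| = |-100|/(4(4n + 12)) = 100/(4(4n + 12)).
Since 4n + 12 ≥ 4n for n ≥ 1, this is ≤ 100/(4·4n) = (25/4)/n.
So |(8n - 1)/(4n + 12) − 2| < eps whenever n > (25/4)/eps.
Take K = (25/4)/eps. If n > K then |(8n - 1)/(4n + 12) − 2| ≤ (25/4)/n < eps.

K = (25/4)/eps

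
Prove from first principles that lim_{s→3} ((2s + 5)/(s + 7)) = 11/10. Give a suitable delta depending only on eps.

delta = min(5, (50/9)eps)

Let eps > 0 be given. We want delta > 0 with 0 < |s − 3| < delta ⇒ |(2s + 5)/(s + 7) − (11/10)| < eps.
Combining over a common denominator, (2s + 5)/(s + 7) − (11/10) = [(2s + 5)·10 − 11·(s + 7)] / [10·(s + 7)] = 9(s − 3) / (10(s + 7)).
So |(2s + 5)/(s + 7) − (11/10)| = 9|s − 3| / (10·|s + 7|).
Require delta ≤ 5, so |s + 7| ≥ |10| − |s − 3| > 10 − 5 = 5.
Hence |(2s + 5)/(s + 7) − (11/10)| < 9|s − 3|/(10·5) = (9/50)|s − 3|, which is < eps once |s − 3| < (50/9)eps.
Take delta = min(5, (50/9)eps). Then 0 < |s − 3| < delta forces both bounds, so |(2s + 5)/(s + 7) − (11/10)| < eps.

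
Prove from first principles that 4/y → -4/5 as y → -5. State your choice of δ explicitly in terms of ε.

δ = min(5/2, (25/8)ε)

Suppose ε > 0. We seek δ > 0 such that 0 < |y + 5| < δ implies |4/y + 4/5| < ε.
|4/y + 4/5| = 4·|-5 − y|/(5·|y|) = 4|y + 5|/(5|y|).
Restrict δ ≤ 5/2. Then |y + 5| < 5/2 gives |y| > 5/2, so 5|y| > 25/2.
Then |4/y + 4/5| < 4|y + 5|/(25/2), which is < ε when |y + 5| < (25/8)ε.
Take δ = min(5/2, (25/8)ε). Then 0 < |y + 5| < δ gives both |y + 5| < 5/2 and |y + 5| < (25/8)ε, so |4/y + 4/5| < ε.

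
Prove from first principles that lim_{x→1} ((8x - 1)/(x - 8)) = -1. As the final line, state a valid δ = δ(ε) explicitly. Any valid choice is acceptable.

δ = min(7/2, (7/18)ε)

Let ε > 0 be given. We want δ > 0 with 0 < |x − 1| < δ ⇒ |(8x - 1)/(x - 8) + 1| < ε.
Combining over a common denominator, (8x - 1)/(x - 8) + 1 = [(8x - 1)·(-7) − 7·(x - 8)] / [(-7)·(x - 8)] = -63(x − 1) / ((-7)(x - 8)).
So |(8x - 1)/(x - 8) + 1| = 63|x − 1| / (7·|x − 8|).
Restrict δ ≤ 7/2. Then |x − 1| < 7/2 gives |x − 8| = |(x − 1) + (-7)| ≥ 7 − 7/2 = 7/2.
Hence |(8x - 1)/(x - 8) + 1| < 63|x − 1|/(7·(7/2)) = (18/7)|x − 1|, which is < ε once |x − 1| < (7/18)ε.
Take δ = min(7/2, (7/18)ε). Then 0 < |x − 1| < δ forces both bounds, so |(8x - 1)/(x - 8) + 1| < ε.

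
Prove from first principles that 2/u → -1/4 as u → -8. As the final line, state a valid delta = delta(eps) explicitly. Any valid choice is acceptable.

Let eps > 0 be given. We seek delta > 0 such that 0 < |u + 8| < delta implies |2/u + 1/4| < eps.
|2/u + 1/4| = 2·|-8 − u|/(8·|u|) = 2|u + 8|/(8|u|).
Require delta ≤ 4 so that |u| > 8 − 4 = 4, hence 8|u| > 32.
Then |2/u + 1/4| < 2|u + 8|/32, which is < eps when |u + 8| < 16eps.
Take delta = min(4, 16eps). Then 0 < |u + 8| < delta gives both |u + 8| < 4 and |u + 8| < 16eps, so |2/u + 1/4| < eps.

delta = min(4, 16eps)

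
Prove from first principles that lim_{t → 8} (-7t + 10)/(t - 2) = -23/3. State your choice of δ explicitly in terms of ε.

δ = min(3, (9/2)ε)

Let ε > 0 be given. We want δ > 0 with 0 < |t − 8| < δ ⇒ |(-7t + 10)/(t - 2) + 23/3| < ε.
Combining over a common denominator, (-7t + 10)/(t - 2) + 23/3 = [(-7t + 10)·6 − (-46)·(t - 2)] / [6·(t - 2)] = 4(t − 8) / (6(t - 2)).
So |(-7t + 10)/(t - 2) + 23/3| = 4|t − 8| / (6·|t − 2|).
Require δ ≤ 3, so |t − 2| ≥ |6| − |t − 8| > 6 − 3 = 3.
Hence |(-7t + 10)/(t - 2) + 23/3| < 4|t − 8|/(6·3) = (2/9)|t − 8|, which is < ε once |t − 8| < (9/2)ε.
Take δ = min(3, (9/2)ε). Then 0 < |t − 8| < δ forces both bounds, so |(-7t + 10)/(t - 2) + 23/3| < ε.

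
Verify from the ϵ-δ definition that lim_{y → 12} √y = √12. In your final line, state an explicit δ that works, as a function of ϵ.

δ = min(12, √12·ϵ)

Suppose ϵ > 0. We want δ > 0 such that 0 < |y − 12| < δ implies |√y − √12| < ϵ.
Multiplying by the conjugate, |√y − √12| = |y − 12|/(√y + √12).
Restrict δ ≤ 12 so that |y − 12| < 12 forces y > 0, and then √y + √12 > √12.
Hence |√y − √12| < |y − 12|/√12, which is < ϵ once |y − 12| < √12·ϵ.
Take δ = min(12, √12·ϵ). If 0 < |y − 12| < δ then y > 0 and |√y − √12| < |y − 12|/√12 < ϵ.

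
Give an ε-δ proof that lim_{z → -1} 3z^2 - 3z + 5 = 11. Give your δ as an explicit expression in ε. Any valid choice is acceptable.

δ = min(1, ε/12)

Fix ε > 0. We want δ > 0 such that 0 < |z + 1| < δ implies |(3z^2 - 3z + 5) − 11| < ε.
(3z^2 - 3z + 5) − 11 = 3z^2 - 3z - 6 = (z + 1)(3z - 6).
So |(3z^2 - 3z + 5) − 11| = |z + 1|·|3z - 6|.
Assume first that |z + 1| < 1, so |z| < 2. Then |3z - 6| ≤ 3·2 + 6 = 12.
Hence |(3z^2 - 3z + 5) − 11| ≤ 12|z + 1| < ε provided |z + 1| < ε/12.
Choosing δ = min(1, ε/12) ensures both conditions, hence |(3z^2 - 3z + 5) − 11| < ε.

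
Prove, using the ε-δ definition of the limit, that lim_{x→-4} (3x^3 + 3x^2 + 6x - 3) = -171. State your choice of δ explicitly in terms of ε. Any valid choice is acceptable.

Let ε > 0 be given. We want δ > 0 such that 0 < |x + 4| < δ implies |(3x^3 + 3x^2 + 6x - 3) + 171| < ε.
(3x^3 + 3x^2 + 6x - 3) + 171 = 3x^3 + 3x^2 + 6x + 168 = (x + 4)(3x^2 - 9x + 42).
So |(3x^3 + 3x^2 + 6x - 3) + 171| = |x + 4|·|3x^2 - 9x + 42|.
Assume first that |x + 4| < 1, so |x| < 5. Then |3x^2 - 9x + 42| ≤ 3·5^2 + 9·5 + 42 = 162.
Hence |(3x^3 + 3x^2 + 6x - 3) + 171| ≤ 162|x + 4| < ε provided |x + 4| < ε/162.
Take δ = min(1, ε/162). Then 0 < |x + 4| < δ gives both |x + 4| < 1 and |x + 4| < ε/162, so |(3x^3 + 3x^2 + 6x - 3) + 171| < ε.

δ = min(1, ε/162)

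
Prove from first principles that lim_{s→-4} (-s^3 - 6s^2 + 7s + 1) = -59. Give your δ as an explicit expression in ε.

Let ε > 0. We want δ > 0 such that 0 < |s + 4| < δ implies |(-s^3 - 6s^2 + 7s + 1) + 59| < ε.
(-s^3 - 6s^2 + 7s + 1) + 59 = -s^3 - 6s^2 + 7s + 60 = (s + 4)(-s^2 - 2s + 15).
So |(-s^3 - 6s^2 + 7s + 1) + 59| = |s + 4|·|-s^2 - 2s + 15|.
Assume first that |s + 4| < 2, so |s| < 6. Then |-s^2 - 2s + 15| ≤ 6^2 + 2·6 + 15 = 63.
Hence |(-s^3 - 6s^2 + 7s + 1) + 59| ≤ 63|s + 4| < ε provided |s + 4| < ε/63.
Take δ = min(2, ε/63). Then 0 < |s + 4| < δ gives both |s + 4| < 2 and |s + 4| < ε/63, so |(-s^3 - 6s^2 + 7s + 1) + 59| < ε.

δ = min(2, ε/63)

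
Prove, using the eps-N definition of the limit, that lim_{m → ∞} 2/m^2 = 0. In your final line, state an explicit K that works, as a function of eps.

K = (2/eps)^{1/2}

Suppose eps > 0. For m ≥ 1, |2/m^2 − 0| = 2/m^2.
2/m^2 < eps ⇔ m^2 > 2/eps ⇔ m > (2/eps)^{1/2}.
Take K = (2/eps)^{1/2}. Then m > K implies 2/m^2 < eps.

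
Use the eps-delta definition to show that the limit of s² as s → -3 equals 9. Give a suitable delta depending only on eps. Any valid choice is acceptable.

Suppose eps > 0. We seek delta > 0 with 0 < |s + 3| < delta ⇒ |s² − 9| < eps.
Factor: s² − 9 = (s + 3)(s - 3), so |s² − 9| = |s + 3|·|s - 3|.
Impose delta ≤ 1 so that |s| < 4; then |s - 3| ≤ 7.
Hence |s² − 9| ≤ 7|s + 3|, which is < eps once |s + 3| < eps/7.
Take delta = min(1, eps/7). If 0 < |s + 3| < delta then both bounds hold and |s² − 9| ≤ 7|s + 3| < 7·(eps/7) = eps.

delta = min(1, eps/7)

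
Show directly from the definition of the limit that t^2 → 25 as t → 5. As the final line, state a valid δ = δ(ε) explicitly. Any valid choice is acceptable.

Let ε > 0 be given. We seek δ > 0 with 0 < |t − 5| < δ ⇒ |t^2 − 25| < ε.
Factor: t^2 − 25 = (t − 5)(t + 5), so |t^2 − 25| = |t − 5|·|t + 5|.
Impose δ ≤ 2 so that |t| < 7; then |t + 5| ≤ 12.
Hence |t^2 − 25| ≤ 12|t − 5|, which is < ε once |t − 5| < ε/12.
Take δ = min(2, ε/12). If 0 < |t − 5| < δ then both bounds hold and |t^2 − 25| ≤ 12|t − 5| < 12·(ε/12) = ε.

δ = min(2, ε/12)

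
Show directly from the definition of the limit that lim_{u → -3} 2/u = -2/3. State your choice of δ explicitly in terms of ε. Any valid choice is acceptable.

δ = min(3/2, (9/4)ε)

Let ε > 0 be given. We seek δ > 0 such that 0 < |u + 3| < δ implies |2/u + 2/3| < ε.
|2/u + 2/3| = 2·|-3 − u|/(3·|u|) = 2|u + 3|/(3|u|).
Require δ ≤ 3/2 so that |u| > 3 − 3/2 = 3/2, hence 3|u| > 9/2.
Then |2/u + 2/3| < 2|u + 3|/(9/2), which is < ε when |u + 3| < (9/4)ε.
Take δ = min(3/2, (9/4)ε). Then 0 < |u + 3| < δ gives both |u + 3| < 3/2 and |u + 3| < (9/4)ε, so |2/u + 2/3| < ε.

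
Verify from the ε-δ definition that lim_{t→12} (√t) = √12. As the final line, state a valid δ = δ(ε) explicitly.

δ = min(12, √12·ε)

Let ε > 0. We want δ > 0 such that 0 < |t − 12| < δ implies |√t − √12| < ε.
Rationalise: √t − √12 = (t − 12)/(√t + √12), so |√t − √12| = |t − 12|/(√t + √12).
Restrict δ ≤ 12 so that |t − 12| < 12 forces t > 0, and then √t + √12 > √12.
Hence |√t − √12| < |t − 12|/√12, which is < ε once |t − 12| < √12·ε.
Take δ = min(12, √12·ε). If 0 < |t − 12| < δ then t > 0 and |√t − √12| < |t − 12|/√12 < ε.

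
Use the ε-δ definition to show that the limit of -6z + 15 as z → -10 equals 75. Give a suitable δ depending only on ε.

Fix ε > 0. We need δ > 0 so that 0 < |z + 10| < δ implies |(-6z + 15) − 75| < ε.
|(-6z + 15) − 75| = |-6z - 60| = 6|z + 10|.
So 6|z + 10| < ε exactly when |z + 10| < ε/6.
Take δ = ε/6. If 0 < |z + 10| < δ then |(-6z + 15) − 75| = 6|z + 10| < 6·(ε/6) = ε.

δ = ε/6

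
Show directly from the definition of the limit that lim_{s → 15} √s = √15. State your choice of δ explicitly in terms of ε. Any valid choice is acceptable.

Fix ε > 0. We want δ > 0 such that 0 < |s − 15| < δ implies |√s − √15| < ε.
Rationalise: √s − √15 = (s − 15)/(√s + √15), so |√s − √15| = |s − 15|/(√s + √15).
Restrict δ ≤ 15 so that |s − 15| < 15 forces s > 0, and then √s + √15 > √15.
Hence |√s − √15| < |s − 15|/√15, which is < ε once |s − 15| < √15·ε.
Take δ = min(15, √15·ε). If 0 < |s − 15| < δ then s > 0 and |√s − √15| < |s − 15|/√15 < ε.

δ = min(15, √15·ε)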